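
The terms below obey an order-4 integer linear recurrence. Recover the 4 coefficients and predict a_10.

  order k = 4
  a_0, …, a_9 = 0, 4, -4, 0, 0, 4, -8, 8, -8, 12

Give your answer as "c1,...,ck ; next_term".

  a_4 = -1·0 + 0·-4 + 0·4 + 1·0 = 0
  a_5 = -1·0 + 0·0 + 0·-4 + 1·4 = 4
  a_6 = -1·4 + 0·0 + 0·0 + 1·-4 = -8
  a_7 = -1·-8 + 0·4 + 0·0 + 1·0 = 8
  a_8 = -1·8 + 0·-8 + 0·4 + 1·0 = -8
  a_9 = -1·-8 + 0·8 + 0·-8 + 1·4 = 12
  a_10 = -1·12 + 0·-8 + 0·8 + 1·-8 = -20

-1,0,0,1 ; -20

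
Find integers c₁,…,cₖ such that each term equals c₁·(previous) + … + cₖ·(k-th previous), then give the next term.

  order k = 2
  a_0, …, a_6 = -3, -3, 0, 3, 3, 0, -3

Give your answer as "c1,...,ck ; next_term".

  a_2 = 1·-3 + -1·-3 = 0
  a_3 = 1·0 + -1·-3 = 3
  a_4 = 1·3 + -1·0 = 3
  a_5 = 1·3 + -1·3 = 0
  a_6 = 1·0 + -1·3 = -3
  a_7 = 1·-3 + -1·0 = -3

1,-1 ; -3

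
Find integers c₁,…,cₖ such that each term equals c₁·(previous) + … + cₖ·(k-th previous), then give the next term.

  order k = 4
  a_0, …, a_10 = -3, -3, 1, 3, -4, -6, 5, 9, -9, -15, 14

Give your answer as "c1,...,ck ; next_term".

0,-1,0,1 ; 24

  a_4 = 0·3 + -1·1 + 0·-3 + 1·-3 = -4
  a_5 = 0·-4 + -1·3 + 0·1 + 1·-3 = -6
  a_6 = 0·-6 + -1·-4 + 0·3 + 1·1 = 5
  a_7 = 0·5 + -1·-6 + 0·-4 + 1·3 = 9
  a_8 = 0·9 + -1·5 + 0·-6 + 1·-4 = -9
  a_9 = 0·-9 + -1·9 + 0·5 + 1·-6 = -15
  a_10 = 0·-15 + -1·-9 + 0·9 + 1·5 = 14
  a_11 = 0·14 + -1·-15 + 0·-9 + 1·9 = 24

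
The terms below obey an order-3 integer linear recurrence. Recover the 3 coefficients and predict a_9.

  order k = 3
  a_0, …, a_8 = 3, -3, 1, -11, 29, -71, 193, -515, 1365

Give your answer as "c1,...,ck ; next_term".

-2,1,-2 ; -3631

  a_3 = -2·1 + 1·-3 + -2·3 = -11
  a_4 = -2·-11 + 1·1 + -2·-3 = 29
  a_5 = -2·29 + 1·-11 + -2·1 = -71
  a_6 = -2·-71 + 1·29 + -2·-11 = 193
  a_7 = -2·193 + 1·-71 + -2·29 = -515
  a_8 = -2·-515 + 1·193 + -2·-71 = 1365
  a_9 = -2·1365 + 1·-515 + -2·193 = -3631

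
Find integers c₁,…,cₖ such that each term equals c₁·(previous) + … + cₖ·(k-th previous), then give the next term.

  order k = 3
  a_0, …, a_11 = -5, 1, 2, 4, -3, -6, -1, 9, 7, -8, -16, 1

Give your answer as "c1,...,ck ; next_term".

  a_3 = 0·2 + -1·1 + -1·-5 = 4
  a_4 = 0·4 + -1·2 + -1·1 = -3
  a_5 = 0·-3 + -1·4 + -1·2 = -6
  a_6 = 0·-6 + -1·-3 + -1·4 = -1
  a_7 = 0·-1 + -1·-6 + -1·-3 = 9
  a_8 = 0·9 + -1·-1 + -1·-6 = 7
  a_9 = 0·7 + -1·9 + -1·-1 = -8
  a_10 = 0·-8 + -1·7 + -1·9 = -16
  a_11 = 0·-16 + -1·-8 + -1·7 = 1
  a_12 = 0·1 + -1·-16 + -1·-8 = 24

0,-1,-1 ; 24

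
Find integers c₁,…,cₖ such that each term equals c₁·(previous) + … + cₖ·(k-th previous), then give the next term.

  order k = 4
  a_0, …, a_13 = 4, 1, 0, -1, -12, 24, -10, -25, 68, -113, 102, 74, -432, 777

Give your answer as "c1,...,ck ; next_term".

-2,-3,-2,-3 ; -712

  a_4 = -2·-1 + -3·0 + -2·1 + -3·4 = -12
  a_5 = -2·-12 + -3·-1 + -2·0 + -3·1 = 24
  a_6 = -2·24 + -3·-12 + -2·-1 + -3·0 = -10
  a_7 = -2·-10 + -3·24 + -2·-12 + -3·-1 = -25
  a_8 = -2·-25 + -3·-10 + -2·24 + -3·-12 = 68
  a_9 = -2·68 + -3·-25 + -2·-10 + -3·24 = -113
  a_10 = -2·-113 + -3·68 + -2·-25 + -3·-10 = 102
  a_11 = -2·102 + -3·-113 + -2·68 + -3·-25 = 74
  a_12 = -2·74 + -3·102 + -2·-113 + -3·68 = -432
  a_13 = -2·-432 + -3·74 + -2·102 + -3·-113 = 777
  a_14 = -2·777 + -3·-432 + -2·74 + -3·102 = -712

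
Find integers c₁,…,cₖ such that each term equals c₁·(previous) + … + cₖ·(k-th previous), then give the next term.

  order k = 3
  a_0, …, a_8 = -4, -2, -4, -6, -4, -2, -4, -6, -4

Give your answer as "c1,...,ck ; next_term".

  a_3 = 1·-4 + -1·-2 + 1·-4 = -6
  a_4 = 1·-6 + -1·-4 + 1·-2 = -4
  a_5 = 1·-4 + -1·-6 + 1·-4 = -2
  a_6 = 1·-2 + -1·-4 + 1·-6 = -4
  a_7 = 1·-4 + -1·-2 + 1·-4 = -6
  a_8 = 1·-6 + -1·-4 + 1·-2 = -4
  a_9 = 1·-4 + -1·-6 + 1·-4 = -2

1,-1,1 ; -2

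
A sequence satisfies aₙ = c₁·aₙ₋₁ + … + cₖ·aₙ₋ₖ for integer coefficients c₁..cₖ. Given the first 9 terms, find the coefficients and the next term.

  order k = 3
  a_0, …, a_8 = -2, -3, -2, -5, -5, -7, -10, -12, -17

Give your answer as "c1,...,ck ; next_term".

0,1,1 ; -22

  a_3 = 0·-2 + 1·-3 + 1·-2 = -5
  a_4 = 0·-5 + 1·-2 + 1·-3 = -5
  a_5 = 0·-5 + 1·-5 + 1·-2 = -7
  a_6 = 0·-7 + 1·-5 + 1·-5 = -10
  a_7 = 0·-10 + 1·-7 + 1·-5 = -12
  a_8 = 0·-12 + 1·-10 + 1·-7 = -17
  a_9 = 0·-17 + 1·-12 + 1·-10 = -22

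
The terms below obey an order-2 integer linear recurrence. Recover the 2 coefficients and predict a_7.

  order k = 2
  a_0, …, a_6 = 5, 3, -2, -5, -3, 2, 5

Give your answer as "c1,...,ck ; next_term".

1,-1 ; 3

  a_2 = 1·3 + -1·5 = -2
  a_3 = 1·-2 + -1·3 = -5
  a_4 = 1·-5 + -1·-2 = -3
  a_5 = 1·-3 + -1·-5 = 2
  a_6 = 1·2 + -1·-3 = 5
  a_7 = 1·5 + -1·2 = 3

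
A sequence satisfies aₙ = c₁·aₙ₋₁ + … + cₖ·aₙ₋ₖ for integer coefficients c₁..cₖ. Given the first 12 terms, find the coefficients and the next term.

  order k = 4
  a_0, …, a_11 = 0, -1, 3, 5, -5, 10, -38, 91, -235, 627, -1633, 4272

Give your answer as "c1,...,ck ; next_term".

-2,1,-2,-1 ; -11196

  a_4 = -2·5 + 1·3 + -2·-1 + -1·0 = -5
  a_5 = -2·-5 + 1·5 + -2·3 + -1·-1 = 10
  a_6 = -2·10 + 1·-5 + -2·5 + -1·3 = -38
  a_7 = -2·-38 + 1·10 + -2·-5 + -1·5 = 91
  a_8 = -2·91 + 1·-38 + -2·10 + -1·-5 = -235
  a_9 = -2·-235 + 1·91 + -2·-38 + -1·10 = 627
  a_10 = -2·627 + 1·-235 + -2·91 + -1·-38 = -1633
  a_11 = -2·-1633 + 1·627 + -2·-235 + -1·91 = 4272
  a_12 = -2·4272 + 1·-1633 + -2·627 + -1·-235 = -11196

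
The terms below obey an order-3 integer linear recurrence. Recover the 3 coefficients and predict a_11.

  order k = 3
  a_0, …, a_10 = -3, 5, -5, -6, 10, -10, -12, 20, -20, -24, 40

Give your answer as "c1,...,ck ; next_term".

0,0,2 ; -40

  a_3 = 0·-5 + 0·5 + 2·-3 = -6
  a_4 = 0·-6 + 0·-5 + 2·5 = 10
  a_5 = 0·10 + 0·-6 + 2·-5 = -10
  a_6 = 0·-10 + 0·10 + 2·-6 = -12
  a_7 = 0·-12 + 0·-10 + 2·10 = 20
  a_8 = 0·20 + 0·-12 + 2·-10 = -20
  a_9 = 0·-20 + 0·20 + 2·-12 = -24
  a_10 = 0·-24 + 0·-20 + 2·20 = 40
  a_11 = 0·40 + 0·-24 + 2·-20 = -40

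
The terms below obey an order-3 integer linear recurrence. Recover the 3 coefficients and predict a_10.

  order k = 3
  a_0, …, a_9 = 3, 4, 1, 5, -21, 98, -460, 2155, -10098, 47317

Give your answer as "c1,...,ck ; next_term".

-4,3,-1 ; -221717

  a_3 = -4·1 + 3·4 + -1·3 = 5
  a_4 = -4·5 + 3·1 + -1·4 = -21
  a_5 = -4·-21 + 3·5 + -1·1 = 98
  a_6 = -4·98 + 3·-21 + -1·5 = -460
  a_7 = -4·-460 + 3·98 + -1·-21 = 2155
  a_8 = -4·2155 + 3·-460 + -1·98 = -10098
  a_9 = -4·-10098 + 3·2155 + -1·-460 = 47317
  a_10 = -4·47317 + 3·-10098 + -1·2155 = -221717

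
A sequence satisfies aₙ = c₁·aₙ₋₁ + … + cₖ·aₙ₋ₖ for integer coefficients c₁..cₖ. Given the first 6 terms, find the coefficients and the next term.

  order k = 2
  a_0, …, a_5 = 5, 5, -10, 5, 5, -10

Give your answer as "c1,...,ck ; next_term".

  a_2 = -1·5 + -1·5 = -10
  a_3 = -1·-10 + -1·5 = 5
  a_4 = -1·5 + -1·-10 = 5
  a_5 = -1·5 + -1·5 = -10
  a_6 = -1·-10 + -1·5 = 5

-1,-1 ; 5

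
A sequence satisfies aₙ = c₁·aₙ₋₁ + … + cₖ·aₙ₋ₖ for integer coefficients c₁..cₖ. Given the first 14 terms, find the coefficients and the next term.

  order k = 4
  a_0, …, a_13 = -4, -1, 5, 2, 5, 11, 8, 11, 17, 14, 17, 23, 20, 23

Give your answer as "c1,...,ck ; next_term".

  a_4 = 1·2 + 0·5 + 1·-1 + -1·-4 = 5
  a_5 = 1·5 + 0·2 + 1·5 + -1·-1 = 11
  a_6 = 1·11 + 0·5 + 1·2 + -1·5 = 8
  a_7 = 1·8 + 0·11 + 1·5 + -1·2 = 11
  a_8 = 1·11 + 0·8 + 1·11 + -1·5 = 17
  a_9 = 1·17 + 0·11 + 1·8 + -1·11 = 14
  a_10 = 1·14 + 0·17 + 1·11 + -1·8 = 17
  a_11 = 1·17 + 0·14 + 1·17 + -1·11 = 23
  a_12 = 1·23 + 0·17 + 1·14 + -1·17 = 20
  a_13 = 1·20 + 0·23 + 1·17 + -1·14 = 23
  a_14 = 1·23 + 0·20 + 1·23 + -1·17 = 29

1,0,1,-1 ; 29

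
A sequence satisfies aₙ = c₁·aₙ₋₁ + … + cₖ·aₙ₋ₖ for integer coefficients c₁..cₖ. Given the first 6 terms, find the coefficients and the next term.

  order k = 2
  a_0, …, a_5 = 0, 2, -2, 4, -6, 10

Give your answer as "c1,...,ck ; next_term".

-1,1 ; -16

  a_2 = -1·2 + 1·0 = -2
  a_3 = -1·-2 + 1·2 = 4
  a_4 = -1·4 + 1·-2 = -6
  a_5 = -1·-6 + 1·4 = 10
  a_6 = -1·10 + 1·-6 = -16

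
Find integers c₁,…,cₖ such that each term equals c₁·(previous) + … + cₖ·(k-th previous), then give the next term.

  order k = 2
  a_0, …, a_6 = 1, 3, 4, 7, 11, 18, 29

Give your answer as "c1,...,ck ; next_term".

  a_2 = 1·3 + 1·1 = 4
  a_3 = 1·4 + 1·3 = 7
  a_4 = 1·7 + 1·4 = 11
  a_5 = 1·11 + 1·7 = 18
  a_6 = 1·18 + 1·11 = 29
  a_7 = 1·29 + 1·18 = 47

1,1 ; 47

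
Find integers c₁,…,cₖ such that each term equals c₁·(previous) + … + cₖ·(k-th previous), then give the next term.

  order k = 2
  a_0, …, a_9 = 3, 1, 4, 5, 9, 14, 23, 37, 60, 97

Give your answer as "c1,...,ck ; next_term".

  a_2 = 1·1 + 1·3 = 4
  a_3 = 1·4 + 1·1 = 5
  a_4 = 1·5 + 1·4 = 9
  a_5 = 1·9 + 1·5 = 14
  a_6 = 1·14 + 1·9 = 23
  a_7 = 1·23 + 1·14 = 37
  a_8 = 1·37 + 1·23 = 60
  a_9 = 1·60 + 1·37 = 97
  a_10 = 1·97 + 1·60 = 157

1,1 ; 157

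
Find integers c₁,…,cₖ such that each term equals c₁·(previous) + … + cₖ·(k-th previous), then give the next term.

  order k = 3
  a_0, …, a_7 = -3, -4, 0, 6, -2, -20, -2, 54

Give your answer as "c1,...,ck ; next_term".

1,-3,2 ; 20

  a_3 = 1·0 + -3·-4 + 2·-3 = 6
  a_4 = 1·6 + -3·0 + 2·-4 = -2
  a_5 = 1·-2 + -3·6 + 2·0 = -20
  a_6 = 1·-20 + -3·-2 + 2·6 = -2
  a_7 = 1·-2 + -3·-20 + 2·-2 = 54
  a_8 = 1·54 + -3·-2 + 2·-20 = 20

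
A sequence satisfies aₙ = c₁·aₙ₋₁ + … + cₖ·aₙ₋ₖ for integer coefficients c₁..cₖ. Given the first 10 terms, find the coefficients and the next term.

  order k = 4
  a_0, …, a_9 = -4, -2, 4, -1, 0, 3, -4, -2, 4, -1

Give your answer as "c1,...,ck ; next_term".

  a_4 = 0·-1 + -1·4 + 0·-2 + -1·-4 = 0
  a_5 = 0·0 + -1·-1 + 0·4 + -1·-2 = 3
  a_6 = 0·3 + -1·0 + 0·-1 + -1·4 = -4
  a_7 = 0·-4 + -1·3 + 0·0 + -1·-1 = -2
  a_8 = 0·-2 + -1·-4 + 0·3 + -1·0 = 4
  a_9 = 0·4 + -1·-2 + 0·-4 + -1·3 = -1
  a_10 = 0·-1 + -1·4 + 0·-2 + -1·-4 = 0

0,-1,0,-1 ; 0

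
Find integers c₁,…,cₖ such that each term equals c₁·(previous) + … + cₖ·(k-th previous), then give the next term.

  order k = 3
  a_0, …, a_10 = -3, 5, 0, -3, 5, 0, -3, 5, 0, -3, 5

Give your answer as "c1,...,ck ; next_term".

0,0,1 ; 0

  a_3 = 0·0 + 0·5 + 1·-3 = -3
  a_4 = 0·-3 + 0·0 + 1·5 = 5
  a_5 = 0·5 + 0·-3 + 1·0 = 0
  a_6 = 0·0 + 0·5 + 1·-3 = -3
  a_7 = 0·-3 + 0·0 + 1·5 = 5
  a_8 = 0·5 + 0·-3 + 1·0 = 0
  a_9 = 0·0 + 0·5 + 1·-3 = -3
  a_10 = 0·-3 + 0·0 + 1·5 = 5
  a_11 = 0·5 + 0·-3 + 1·0 = 0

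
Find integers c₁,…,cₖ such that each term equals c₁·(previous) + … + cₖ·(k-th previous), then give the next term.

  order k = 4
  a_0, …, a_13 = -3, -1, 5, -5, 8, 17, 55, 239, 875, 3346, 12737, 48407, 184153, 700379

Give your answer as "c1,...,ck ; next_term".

  a_4 = 3·-5 + 3·5 + 1·-1 + -3·-3 = 8
  a_5 = 3·8 + 3·-5 + 1·5 + -3·-1 = 17
  a_6 = 3·17 + 3·8 + 1·-5 + -3·5 = 55
  a_7 = 3·55 + 3·17 + 1·8 + -3·-5 = 239
  a_8 = 3·239 + 3·55 + 1·17 + -3·8 = 875
  a_9 = 3·875 + 3·239 + 1·55 + -3·17 = 3346
  a_10 = 3·3346 + 3·875 + 1·239 + -3·55 = 12737
  a_11 = 3·12737 + 3·3346 + 1·875 + -3·239 = 48407
  a_12 = 3·48407 + 3·12737 + 1·3346 + -3·875 = 184153
  a_13 = 3·184153 + 3·48407 + 1·12737 + -3·3346 = 700379
  a_14 = 3·700379 + 3·184153 + 1·48407 + -3·12737 = 2663792

3,3,1,-3 ; 2663792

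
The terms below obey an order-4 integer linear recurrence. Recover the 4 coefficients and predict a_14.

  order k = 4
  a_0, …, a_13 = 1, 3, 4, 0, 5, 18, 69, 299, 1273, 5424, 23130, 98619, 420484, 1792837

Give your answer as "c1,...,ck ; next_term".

4,1,1,-2 ; 7644191

  a_4 = 4·0 + 1·4 + 1·3 + -2·1 = 5
  a_5 = 4·5 + 1·0 + 1·4 + -2·3 = 18
  a_6 = 4·18 + 1·5 + 1·0 + -2·4 = 69
  a_7 = 4·69 + 1·18 + 1·5 + -2·0 = 299
  a_8 = 4·299 + 1·69 + 1·18 + -2·5 = 1273
  a_9 = 4·1273 + 1·299 + 1·69 + -2·18 = 5424
  a_10 = 4·5424 + 1·1273 + 1·299 + -2·69 = 23130
  a_11 = 4·23130 + 1·5424 + 1·1273 + -2·299 = 98619
  a_12 = 4·98619 + 1·23130 + 1·5424 + -2·1273 = 420484
  a_13 = 4·420484 + 1·98619 + 1·23130 + -2·5424 = 1792837
  a_14 = 4·1792837 + 1·420484 + 1·98619 + -2·23130 = 7644191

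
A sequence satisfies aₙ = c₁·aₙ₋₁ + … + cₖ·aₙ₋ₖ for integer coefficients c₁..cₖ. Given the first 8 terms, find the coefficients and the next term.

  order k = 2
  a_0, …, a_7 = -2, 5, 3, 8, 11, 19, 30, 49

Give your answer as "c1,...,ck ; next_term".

1,1 ; 79

  a_2 = 1·5 + 1·-2 = 3
  a_3 = 1·3 + 1·5 = 8
  a_4 = 1·8 + 1·3 = 11
  a_5 = 1·11 + 1·8 = 19
  a_6 = 1·19 + 1·11 = 30
  a_7 = 1·30 + 1·19 = 49
  a_8 = 1·49 + 1·30 = 79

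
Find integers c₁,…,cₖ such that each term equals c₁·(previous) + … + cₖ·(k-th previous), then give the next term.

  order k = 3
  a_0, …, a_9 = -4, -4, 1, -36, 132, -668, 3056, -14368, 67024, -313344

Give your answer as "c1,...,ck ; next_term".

-4,4,4 ; 1464000

  a_3 = -4·1 + 4·-4 + 4·-4 = -36
  a_4 = -4·-36 + 4·1 + 4·-4 = 132
  a_5 = -4·132 + 4·-36 + 4·1 = -668
  a_6 = -4·-668 + 4·132 + 4·-36 = 3056
  a_7 = -4·3056 + 4·-668 + 4·132 = -14368
  a_8 = -4·-14368 + 4·3056 + 4·-668 = 67024
  a_9 = -4·67024 + 4·-14368 + 4·3056 = -313344
  a_10 = -4·-313344 + 4·67024 + 4·-14368 = 1464000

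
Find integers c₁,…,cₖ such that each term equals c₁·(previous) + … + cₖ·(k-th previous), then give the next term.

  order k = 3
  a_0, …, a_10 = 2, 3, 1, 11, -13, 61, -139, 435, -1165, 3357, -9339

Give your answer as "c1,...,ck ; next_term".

-2,3,2 ; 26419

  a_3 = -2·1 + 3·3 + 2·2 = 11
  a_4 = -2·11 + 3·1 + 2·3 = -13
  a_5 = -2·-13 + 3·11 + 2·1 = 61
  a_6 = -2·61 + 3·-13 + 2·11 = -139
  a_7 = -2·-139 + 3·61 + 2·-13 = 435
  a_8 = -2·435 + 3·-139 + 2·61 = -1165
  a_9 = -2·-1165 + 3·435 + 2·-139 = 3357
  a_10 = -2·3357 + 3·-1165 + 2·435 = -9339
  a_11 = -2·-9339 + 3·3357 + 2·-1165 = 26419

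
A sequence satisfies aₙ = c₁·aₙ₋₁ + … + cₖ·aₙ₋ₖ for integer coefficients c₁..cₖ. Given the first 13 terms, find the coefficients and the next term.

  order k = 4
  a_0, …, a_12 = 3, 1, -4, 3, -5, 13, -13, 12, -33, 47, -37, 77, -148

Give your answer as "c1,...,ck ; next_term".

  a_4 = -1·3 + -1·-4 + -3·1 + -1·3 = -5
  a_5 = -1·-5 + -1·3 + -3·-4 + -1·1 = 13
  a_6 = -1·13 + -1·-5 + -3·3 + -1·-4 = -13
  a_7 = -1·-13 + -1·13 + -3·-5 + -1·3 = 12
  a_8 = -1·12 + -1·-13 + -3·13 + -1·-5 = -33
  a_9 = -1·-33 + -1·12 + -3·-13 + -1·13 = 47
  a_10 = -1·47 + -1·-33 + -3·12 + -1·-13 = -37
  a_11 = -1·-37 + -1·47 + -3·-33 + -1·12 = 77
  a_12 = -1·77 + -1·-37 + -3·47 + -1·-33 = -148
  a_13 = -1·-148 + -1·77 + -3·-37 + -1·47 = 135

-1,-1,-3,-1 ; 135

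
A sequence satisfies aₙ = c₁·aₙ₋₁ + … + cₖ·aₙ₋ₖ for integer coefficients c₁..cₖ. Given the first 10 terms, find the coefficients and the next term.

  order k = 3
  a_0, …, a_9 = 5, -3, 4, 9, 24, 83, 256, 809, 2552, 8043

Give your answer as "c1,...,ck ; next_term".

2,3,2 ; 25360

  a_3 = 2·4 + 3·-3 + 2·5 = 9
  a_4 = 2·9 + 3·4 + 2·-3 = 24
  a_5 = 2·24 + 3·9 + 2·4 = 83
  a_6 = 2·83 + 3·24 + 2·9 = 256
  a_7 = 2·256 + 3·83 + 2·24 = 809
  a_8 = 2·809 + 3·256 + 2·83 = 2552
  a_9 = 2·2552 + 3·809 + 2·256 = 8043
  a_10 = 2·8043 + 3·2552 + 2·809 = 25360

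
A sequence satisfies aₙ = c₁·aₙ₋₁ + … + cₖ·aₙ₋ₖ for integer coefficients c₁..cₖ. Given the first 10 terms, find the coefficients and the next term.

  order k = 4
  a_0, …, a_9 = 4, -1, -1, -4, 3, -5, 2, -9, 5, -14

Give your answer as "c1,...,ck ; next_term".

  a_4 = 0·-4 + 1·-1 + 0·-1 + 1·4 = 3
  a_5 = 0·3 + 1·-4 + 0·-1 + 1·-1 = -5
  a_6 = 0·-5 + 1·3 + 0·-4 + 1·-1 = 2
  a_7 = 0·2 + 1·-5 + 0·3 + 1·-4 = -9
  a_8 = 0·-9 + 1·2 + 0·-5 + 1·3 = 5
  a_9 = 0·5 + 1·-9 + 0·2 + 1·-5 = -14
  a_10 = 0·-14 + 1·5 + 0·-9 + 1·2 = 7

0,1,0,1 ; 7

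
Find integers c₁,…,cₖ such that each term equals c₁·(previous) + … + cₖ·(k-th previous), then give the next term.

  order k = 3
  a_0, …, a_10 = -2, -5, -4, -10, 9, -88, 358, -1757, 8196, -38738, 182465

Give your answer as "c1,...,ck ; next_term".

-4,4,3 ; -860224

  a_3 = -4·-4 + 4·-5 + 3·-2 = -10
  a_4 = -4·-10 + 4·-4 + 3·-5 = 9
  a_5 = -4·9 + 4·-10 + 3·-4 = -88
  a_6 = -4·-88 + 4·9 + 3·-10 = 358
  a_7 = -4·358 + 4·-88 + 3·9 = -1757
  a_8 = -4·-1757 + 4·358 + 3·-88 = 8196
  a_9 = -4·8196 + 4·-1757 + 3·358 = -38738
  a_10 = -4·-38738 + 4·8196 + 3·-1757 = 182465
  a_11 = -4·182465 + 4·-38738 + 3·8196 = -860224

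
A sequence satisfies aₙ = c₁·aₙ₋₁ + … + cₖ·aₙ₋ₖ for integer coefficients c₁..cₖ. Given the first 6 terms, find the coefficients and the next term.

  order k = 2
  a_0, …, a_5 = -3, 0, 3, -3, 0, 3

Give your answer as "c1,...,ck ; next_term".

  a_2 = -1·0 + -1·-3 = 3
  a_3 = -1·3 + -1·0 = -3
  a_4 = -1·-3 + -1·3 = 0
  a_5 = -1·0 + -1·-3 = 3
  a_6 = -1·3 + -1·0 = -3

-1,-1 ; -3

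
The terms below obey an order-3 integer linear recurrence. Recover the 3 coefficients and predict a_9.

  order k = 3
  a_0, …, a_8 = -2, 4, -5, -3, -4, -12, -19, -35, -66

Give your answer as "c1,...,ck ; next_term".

  a_3 = 1·-5 + 1·4 + 1·-2 = -3
  a_4 = 1·-3 + 1·-5 + 1·4 = -4
  a_5 = 1·-4 + 1·-3 + 1·-5 = -12
  a_6 = 1·-12 + 1·-4 + 1·-3 = -19
  a_7 = 1·-19 + 1·-12 + 1·-4 = -35
  a_8 = 1·-35 + 1·-19 + 1·-12 = -66
  a_9 = 1·-66 + 1·-35 + 1·-19 = -120

1,1,1 ; -120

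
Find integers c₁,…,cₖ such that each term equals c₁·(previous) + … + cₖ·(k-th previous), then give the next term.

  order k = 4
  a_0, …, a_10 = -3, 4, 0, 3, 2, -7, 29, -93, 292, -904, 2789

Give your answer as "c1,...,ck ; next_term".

-3,1,2,-1 ; -8594

  a_4 = -3·3 + 1·0 + 2·4 + -1·-3 = 2
  a_5 = -3·2 + 1·3 + 2·0 + -1·4 = -7
  a_6 = -3·-7 + 1·2 + 2·3 + -1·0 = 29
  a_7 = -3·29 + 1·-7 + 2·2 + -1·3 = -93
  a_8 = -3·-93 + 1·29 + 2·-7 + -1·2 = 292
  a_9 = -3·292 + 1·-93 + 2·29 + -1·-7 = -904
  a_10 = -3·-904 + 1·292 + 2·-93 + -1·29 = 2789
  a_11 = -3·2789 + 1·-904 + 2·292 + -1·-93 = -8594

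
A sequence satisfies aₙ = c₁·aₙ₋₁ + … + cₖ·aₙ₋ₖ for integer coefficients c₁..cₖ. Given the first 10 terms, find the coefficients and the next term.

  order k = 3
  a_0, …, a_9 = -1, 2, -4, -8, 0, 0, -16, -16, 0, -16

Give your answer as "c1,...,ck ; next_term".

  a_3 = 1·-4 + -1·2 + 2·-1 = -8
  a_4 = 1·-8 + -1·-4 + 2·2 = 0
  a_5 = 1·0 + -1·-8 + 2·-4 = 0
  a_6 = 1·0 + -1·0 + 2·-8 = -16
  a_7 = 1·-16 + -1·0 + 2·0 = -16
  a_8 = 1·-16 + -1·-16 + 2·0 = 0
  a_9 = 1·0 + -1·-16 + 2·-16 = -16
  a_10 = 1·-16 + -1·0 + 2·-16 = -48

1,-1,2 ; -48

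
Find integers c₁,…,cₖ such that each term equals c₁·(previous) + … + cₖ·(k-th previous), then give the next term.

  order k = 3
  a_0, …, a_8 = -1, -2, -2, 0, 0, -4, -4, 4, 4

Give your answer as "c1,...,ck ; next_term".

1,-2,2 ; -12

  a_3 = 1·-2 + -2·-2 + 2·-1 = 0
  a_4 = 1·0 + -2·-2 + 2·-2 = 0
  a_5 = 1·0 + -2·0 + 2·-2 = -4
  a_6 = 1·-4 + -2·0 + 2·0 = -4
  a_7 = 1·-4 + -2·-4 + 2·0 = 4
  a_8 = 1·4 + -2·-4 + 2·-4 = 4
  a_9 = 1·4 + -2·4 + 2·-4 = -12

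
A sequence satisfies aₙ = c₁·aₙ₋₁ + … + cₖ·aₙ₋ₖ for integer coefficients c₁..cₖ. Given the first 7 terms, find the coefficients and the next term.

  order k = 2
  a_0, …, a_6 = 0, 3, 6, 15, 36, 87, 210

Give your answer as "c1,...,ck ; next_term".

  a_2 = 2·3 + 1·0 = 6
  a_3 = 2·6 + 1·3 = 15
  a_4 = 2·15 + 1·6 = 36
  a_5 = 2·36 + 1·15 = 87
  a_6 = 2·87 + 1·36 = 210
  a_7 = 2·210 + 1·87 = 507

2,1 ; 507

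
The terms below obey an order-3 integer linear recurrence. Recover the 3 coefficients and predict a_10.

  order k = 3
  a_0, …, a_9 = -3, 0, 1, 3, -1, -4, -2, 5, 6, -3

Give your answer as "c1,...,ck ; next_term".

  a_3 = 0·1 + -1·0 + -1·-3 = 3
  a_4 = 0·3 + -1·1 + -1·0 = -1
  a_5 = 0·-1 + -1·3 + -1·1 = -4
  a_6 = 0·-4 + -1·-1 + -1·3 = -2
  a_7 = 0·-2 + -1·-4 + -1·-1 = 5
  a_8 = 0·5 + -1·-2 + -1·-4 = 6
  a_9 = 0·6 + -1·5 + -1·-2 = -3
  a_10 = 0·-3 + -1·6 + -1·5 = -11

0,-1,-1 ; -11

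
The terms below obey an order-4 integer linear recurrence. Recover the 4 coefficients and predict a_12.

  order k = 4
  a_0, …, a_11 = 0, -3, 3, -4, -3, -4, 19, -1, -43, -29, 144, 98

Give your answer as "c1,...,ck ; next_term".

0,-2,-1,3 ; -388

  a_4 = 0·-4 + -2·3 + -1·-3 + 3·0 = -3
  a_5 = 0·-3 + -2·-4 + -1·3 + 3·-3 = -4
  a_6 = 0·-4 + -2·-3 + -1·-4 + 3·3 = 19
  a_7 = 0·19 + -2·-4 + -1·-3 + 3·-4 = -1
  a_8 = 0·-1 + -2·19 + -1·-4 + 3·-3 = -43
  a_9 = 0·-43 + -2·-1 + -1·19 + 3·-4 = -29
  a_10 = 0·-29 + -2·-43 + -1·-1 + 3·19 = 144
  a_11 = 0·144 + -2·-29 + -1·-43 + 3·-1 = 98
  a_12 = 0·98 + -2·144 + -1·-29 + 3·-43 = -388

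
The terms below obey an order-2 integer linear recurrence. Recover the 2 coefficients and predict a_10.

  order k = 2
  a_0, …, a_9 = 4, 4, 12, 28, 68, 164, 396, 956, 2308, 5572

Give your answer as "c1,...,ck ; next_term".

2,1 ; 13452

  a_2 = 2·4 + 1·4 = 12
  a_3 = 2·12 + 1·4 = 28
  a_4 = 2·28 + 1·12 = 68
  a_5 = 2·68 + 1·28 = 164
  a_6 = 2·164 + 1·68 = 396
  a_7 = 2·396 + 1·164 = 956
  a_8 = 2·956 + 1·396 = 2308
  a_9 = 2·2308 + 1·956 = 5572
  a_10 = 2·5572 + 1·2308 = 13452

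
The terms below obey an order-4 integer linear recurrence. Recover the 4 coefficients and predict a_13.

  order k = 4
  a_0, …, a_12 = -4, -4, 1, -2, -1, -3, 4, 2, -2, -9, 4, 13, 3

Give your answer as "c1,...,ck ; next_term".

0,-1,-1,1 ; -26

  a_4 = 0·-2 + -1·1 + -1·-4 + 1·-4 = -1
  a_5 = 0·-1 + -1·-2 + -1·1 + 1·-4 = -3
  a_6 = 0·-3 + -1·-1 + -1·-2 + 1·1 = 4
  a_7 = 0·4 + -1·-3 + -1·-1 + 1·-2 = 2
  a_8 = 0·2 + -1·4 + -1·-3 + 1·-1 = -2
  a_9 = 0·-2 + -1·2 + -1·4 + 1·-3 = -9
  a_10 = 0·-9 + -1·-2 + -1·2 + 1·4 = 4
  a_11 = 0·4 + -1·-9 + -1·-2 + 1·2 = 13
  a_12 = 0·13 + -1·4 + -1·-9 + 1·-2 = 3
  a_13 = 0·3 + -1·13 + -1·4 + 1·-9 = -26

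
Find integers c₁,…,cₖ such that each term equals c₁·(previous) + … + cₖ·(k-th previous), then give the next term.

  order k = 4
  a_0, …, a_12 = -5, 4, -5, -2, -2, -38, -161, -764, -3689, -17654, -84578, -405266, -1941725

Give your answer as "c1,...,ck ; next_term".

  a_4 = 4·-2 + 3·-5 + 4·4 + -1·-5 = -2
  a_5 = 4·-2 + 3·-2 + 4·-5 + -1·4 = -38
  a_6 = 4·-38 + 3·-2 + 4·-2 + -1·-5 = -161
  a_7 = 4·-161 + 3·-38 + 4·-2 + -1·-2 = -764
  a_8 = 4·-764 + 3·-161 + 4·-38 + -1·-2 = -3689
  a_9 = 4·-3689 + 3·-764 + 4·-161 + -1·-38 = -17654
  a_10 = 4·-17654 + 3·-3689 + 4·-764 + -1·-161 = -84578
  a_11 = 4·-84578 + 3·-17654 + 4·-3689 + -1·-764 = -405266
  a_12 = 4·-405266 + 3·-84578 + 4·-17654 + -1·-3689 = -1941725
  a_13 = 4·-1941725 + 3·-405266 + 4·-84578 + -1·-17654 = -9303356

4,3,4,-1 ; -9303356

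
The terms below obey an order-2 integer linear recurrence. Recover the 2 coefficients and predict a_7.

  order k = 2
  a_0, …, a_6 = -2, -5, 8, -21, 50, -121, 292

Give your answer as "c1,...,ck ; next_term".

  a_2 = -2·-5 + 1·-2 = 8
  a_3 = -2·8 + 1·-5 = -21
  a_4 = -2·-21 + 1·8 = 50
  a_5 = -2·50 + 1·-21 = -121
  a_6 = -2·-121 + 1·50 = 292
  a_7 = -2·292 + 1·-121 = -705

-2,1 ; -705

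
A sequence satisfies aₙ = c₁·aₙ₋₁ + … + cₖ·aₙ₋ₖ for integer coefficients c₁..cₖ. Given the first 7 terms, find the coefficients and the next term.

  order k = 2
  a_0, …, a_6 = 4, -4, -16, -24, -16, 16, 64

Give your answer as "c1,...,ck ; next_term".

  a_2 = 2·-4 + -2·4 = -16
  a_3 = 2·-16 + -2·-4 = -24
  a_4 = 2·-24 + -2·-16 = -16
  a_5 = 2·-16 + -2·-24 = 16
  a_6 = 2·16 + -2·-16 = 64
  a_7 = 2·64 + -2·16 = 96

2,-2 ; 96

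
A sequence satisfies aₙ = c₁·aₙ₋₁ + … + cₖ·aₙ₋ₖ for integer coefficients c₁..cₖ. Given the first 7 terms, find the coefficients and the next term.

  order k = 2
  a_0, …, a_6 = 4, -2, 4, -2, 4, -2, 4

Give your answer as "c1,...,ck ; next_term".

  a_2 = 0·-2 + 1·4 = 4
  a_3 = 0·4 + 1·-2 = -2
  a_4 = 0·-2 + 1·4 = 4
  a_5 = 0·4 + 1·-2 = -2
  a_6 = 0·-2 + 1·4 = 4
  a_7 = 0·4 + 1·-2 = -2

0,1 ; -2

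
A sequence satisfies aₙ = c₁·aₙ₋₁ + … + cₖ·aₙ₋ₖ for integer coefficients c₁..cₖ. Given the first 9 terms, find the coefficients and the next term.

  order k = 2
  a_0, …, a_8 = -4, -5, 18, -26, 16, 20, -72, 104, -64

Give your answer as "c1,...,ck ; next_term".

  a_2 = -2·-5 + -2·-4 = 18
  a_3 = -2·18 + -2·-5 = -26
  a_4 = -2·-26 + -2·18 = 16
  a_5 = -2·16 + -2·-26 = 20
  a_6 = -2·20 + -2·16 = -72
  a_7 = -2·-72 + -2·20 = 104
  a_8 = -2·104 + -2·-72 = -64
  a_9 = -2·-64 + -2·104 = -80

-2,-2 ; -80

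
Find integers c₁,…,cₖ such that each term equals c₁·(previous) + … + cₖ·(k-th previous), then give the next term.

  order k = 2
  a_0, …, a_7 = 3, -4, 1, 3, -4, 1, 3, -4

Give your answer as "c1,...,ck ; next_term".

  a_2 = -1·-4 + -1·3 = 1
  a_3 = -1·1 + -1·-4 = 3
  a_4 = -1·3 + -1·1 = -4
  a_5 = -1·-4 + -1·3 = 1
  a_6 = -1·1 + -1·-4 = 3
  a_7 = -1·3 + -1·1 = -4
  a_8 = -1·-4 + -1·3 = 1

-1,-1 ; 1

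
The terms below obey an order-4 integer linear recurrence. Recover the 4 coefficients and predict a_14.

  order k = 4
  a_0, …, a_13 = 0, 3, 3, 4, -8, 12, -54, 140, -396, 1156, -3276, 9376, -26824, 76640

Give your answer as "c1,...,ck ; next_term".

  a_4 = -2·4 + 2·3 + -2·3 + -2·0 = -8
  a_5 = -2·-8 + 2·4 + -2·3 + -2·3 = 12
  a_6 = -2·12 + 2·-8 + -2·4 + -2·3 = -54
  a_7 = -2·-54 + 2·12 + -2·-8 + -2·4 = 140
  a_8 = -2·140 + 2·-54 + -2·12 + -2·-8 = -396
  a_9 = -2·-396 + 2·140 + -2·-54 + -2·12 = 1156
  a_10 = -2·1156 + 2·-396 + -2·140 + -2·-54 = -3276
  a_11 = -2·-3276 + 2·1156 + -2·-396 + -2·140 = 9376
  a_12 = -2·9376 + 2·-3276 + -2·1156 + -2·-396 = -26824
  a_13 = -2·-26824 + 2·9376 + -2·-3276 + -2·1156 = 76640
  a_14 = -2·76640 + 2·-26824 + -2·9376 + -2·-3276 = -219128

-2,2,-2,-2 ; -219128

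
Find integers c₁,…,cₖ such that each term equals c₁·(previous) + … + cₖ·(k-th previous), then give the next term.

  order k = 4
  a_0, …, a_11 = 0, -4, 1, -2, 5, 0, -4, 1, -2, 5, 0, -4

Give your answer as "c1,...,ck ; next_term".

-1,-1,-1,-1 ; 1

  a_4 = -1·-2 + -1·1 + -1·-4 + -1·0 = 5
  a_5 = -1·5 + -1·-2 + -1·1 + -1·-4 = 0
  a_6 = -1·0 + -1·5 + -1·-2 + -1·1 = -4
  a_7 = -1·-4 + -1·0 + -1·5 + -1·-2 = 1
  a_8 = -1·1 + -1·-4 + -1·0 + -1·5 = -2
  a_9 = -1·-2 + -1·1 + -1·-4 + -1·0 = 5
  a_10 = -1·5 + -1·-2 + -1·1 + -1·-4 = 0
  a_11 = -1·0 + -1·5 + -1·-2 + -1·1 = -4
  a_12 = -1·-4 + -1·0 + -1·5 + -1·-2 = 1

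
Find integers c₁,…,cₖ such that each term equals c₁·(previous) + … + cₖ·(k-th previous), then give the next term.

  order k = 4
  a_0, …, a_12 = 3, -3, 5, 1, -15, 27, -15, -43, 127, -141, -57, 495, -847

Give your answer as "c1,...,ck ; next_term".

  a_4 = -1·1 + -1·5 + 2·-3 + -1·3 = -15
  a_5 = -1·-15 + -1·1 + 2·5 + -1·-3 = 27
  a_6 = -1·27 + -1·-15 + 2·1 + -1·5 = -15
  a_7 = -1·-15 + -1·27 + 2·-15 + -1·1 = -43
  a_8 = -1·-43 + -1·-15 + 2·27 + -1·-15 = 127
  a_9 = -1·127 + -1·-43 + 2·-15 + -1·27 = -141
  a_10 = -1·-141 + -1·127 + 2·-43 + -1·-15 = -57
  a_11 = -1·-57 + -1·-141 + 2·127 + -1·-43 = 495
  a_12 = -1·495 + -1·-57 + 2·-141 + -1·127 = -847
  a_13 = -1·-847 + -1·495 + 2·-57 + -1·-141 = 379

-1,-1,2,-1 ; 379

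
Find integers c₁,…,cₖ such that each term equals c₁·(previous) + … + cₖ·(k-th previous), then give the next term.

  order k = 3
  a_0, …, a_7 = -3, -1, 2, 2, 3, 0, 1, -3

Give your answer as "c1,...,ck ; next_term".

0,1,-1 ; 1

  a_3 = 0·2 + 1·-1 + -1·-3 = 2
  a_4 = 0·2 + 1·2 + -1·-1 = 3
  a_5 = 0·3 + 1·2 + -1·2 = 0
  a_6 = 0·0 + 1·3 + -1·2 = 1
  a_7 = 0·1 + 1·0 + -1·3 = -3
  a_8 = 0·-3 + 1·1 + -1·0 = 1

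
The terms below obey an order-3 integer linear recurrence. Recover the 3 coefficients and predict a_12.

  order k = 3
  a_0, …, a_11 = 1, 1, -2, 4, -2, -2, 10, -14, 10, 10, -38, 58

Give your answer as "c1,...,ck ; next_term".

-1,0,2 ; -38

  a_3 = -1·-2 + 0·1 + 2·1 = 4
  a_4 = -1·4 + 0·-2 + 2·1 = -2
  a_5 = -1·-2 + 0·4 + 2·-2 = -2
  a_6 = -1·-2 + 0·-2 + 2·4 = 10
  a_7 = -1·10 + 0·-2 + 2·-2 = -14
  a_8 = -1·-14 + 0·10 + 2·-2 = 10
  a_9 = -1·10 + 0·-14 + 2·10 = 10
  a_10 = -1·10 + 0·10 + 2·-14 = -38
  a_11 = -1·-38 + 0·10 + 2·10 = 58
  a_12 = -1·58 + 0·-38 + 2·10 = -38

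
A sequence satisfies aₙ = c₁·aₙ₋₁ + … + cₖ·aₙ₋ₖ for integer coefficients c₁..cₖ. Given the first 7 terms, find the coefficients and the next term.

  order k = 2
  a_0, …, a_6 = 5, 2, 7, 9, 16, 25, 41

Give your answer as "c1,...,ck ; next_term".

1,1 ; 66

  a_2 = 1·2 + 1·5 = 7
  a_3 = 1·7 + 1·2 = 9
  a_4 = 1·9 + 1·7 = 16
  a_5 = 1·16 + 1·9 = 25
  a_6 = 1·25 + 1·16 = 41
  a_7 = 1·41 + 1·25 = 66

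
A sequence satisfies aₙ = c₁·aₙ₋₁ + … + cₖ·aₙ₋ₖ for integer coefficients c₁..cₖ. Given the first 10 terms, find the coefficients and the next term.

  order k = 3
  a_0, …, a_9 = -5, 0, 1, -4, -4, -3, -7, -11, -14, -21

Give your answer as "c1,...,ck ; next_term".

1,0,1 ; -32

  a_3 = 1·1 + 0·0 + 1·-5 = -4
  a_4 = 1·-4 + 0·1 + 1·0 = -4
  a_5 = 1·-4 + 0·-4 + 1·1 = -3
  a_6 = 1·-3 + 0·-4 + 1·-4 = -7
  a_7 = 1·-7 + 0·-3 + 1·-4 = -11
  a_8 = 1·-11 + 0·-7 + 1·-3 = -14
  a_9 = 1·-14 + 0·-11 + 1·-7 = -21
  a_10 = 1·-21 + 0·-14 + 1·-11 = -32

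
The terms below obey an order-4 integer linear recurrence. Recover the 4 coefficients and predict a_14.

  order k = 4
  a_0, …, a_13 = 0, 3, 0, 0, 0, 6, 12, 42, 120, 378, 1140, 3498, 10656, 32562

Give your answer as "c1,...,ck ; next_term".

2,3,0,2 ; 99372

  a_4 = 2·0 + 3·0 + 0·3 + 2·0 = 0
  a_5 = 2·0 + 3·0 + 0·0 + 2·3 = 6
  a_6 = 2·6 + 3·0 + 0·0 + 2·0 = 12
  a_7 = 2·12 + 3·6 + 0·0 + 2·0 = 42
  a_8 = 2·42 + 3·12 + 0·6 + 2·0 = 120
  a_9 = 2·120 + 3·42 + 0·12 + 2·6 = 378
  a_10 = 2·378 + 3·120 + 0·42 + 2·12 = 1140
  a_11 = 2·1140 + 3·378 + 0·120 + 2·42 = 3498
  a_12 = 2·3498 + 3·1140 + 0·378 + 2·120 = 10656
  a_13 = 2·10656 + 3·3498 + 0·1140 + 2·378 = 32562
  a_14 = 2·32562 + 3·10656 + 0·3498 + 2·1140 = 99372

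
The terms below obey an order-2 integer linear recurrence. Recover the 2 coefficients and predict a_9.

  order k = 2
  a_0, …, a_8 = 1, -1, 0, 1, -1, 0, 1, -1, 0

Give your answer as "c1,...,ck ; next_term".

  a_2 = -1·-1 + -1·1 = 0
  a_3 = -1·0 + -1·-1 = 1
  a_4 = -1·1 + -1·0 = -1
  a_5 = -1·-1 + -1·1 = 0
  a_6 = -1·0 + -1·-1 = 1
  a_7 = -1·1 + -1·0 = -1
  a_8 = -1·-1 + -1·1 = 0
  a_9 = -1·0 + -1·-1 = 1

-1,-1 ; 1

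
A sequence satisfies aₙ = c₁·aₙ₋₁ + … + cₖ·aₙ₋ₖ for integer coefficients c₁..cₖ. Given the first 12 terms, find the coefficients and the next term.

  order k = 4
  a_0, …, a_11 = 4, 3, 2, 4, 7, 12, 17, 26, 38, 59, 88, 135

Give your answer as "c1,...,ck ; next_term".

  a_4 = 1·4 + 1·2 + -1·3 + 1·4 = 7
  a_5 = 1·7 + 1·4 + -1·2 + 1·3 = 12
  a_6 = 1·12 + 1·7 + -1·4 + 1·2 = 17
  a_7 = 1·17 + 1·12 + -1·7 + 1·4 = 26
  a_8 = 1·26 + 1·17 + -1·12 + 1·7 = 38
  a_9 = 1·38 + 1·26 + -1·17 + 1·12 = 59
  a_10 = 1·59 + 1·38 + -1·26 + 1·17 = 88
  a_11 = 1·88 + 1·59 + -1·38 + 1·26 = 135
  a_12 = 1·135 + 1·88 + -1·59 + 1·38 = 202

1,1,-1,1 ; 202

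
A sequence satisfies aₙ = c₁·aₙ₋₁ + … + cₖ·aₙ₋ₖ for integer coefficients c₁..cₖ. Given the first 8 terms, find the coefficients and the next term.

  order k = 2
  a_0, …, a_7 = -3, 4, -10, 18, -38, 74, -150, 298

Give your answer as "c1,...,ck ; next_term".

  a_2 = -1·4 + 2·-3 = -10
  a_3 = -1·-10 + 2·4 = 18
  a_4 = -1·18 + 2·-10 = -38
  a_5 = -1·-38 + 2·18 = 74
  a_6 = -1·74 + 2·-38 = -150
  a_7 = -1·-150 + 2·74 = 298
  a_8 = -1·298 + 2·-150 = -598

-1,2 ; -598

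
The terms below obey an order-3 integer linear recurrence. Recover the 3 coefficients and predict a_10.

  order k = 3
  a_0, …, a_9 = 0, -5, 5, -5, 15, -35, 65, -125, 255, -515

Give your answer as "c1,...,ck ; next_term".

-2,-1,-2 ; 1025

  a_3 = -2·5 + -1·-5 + -2·0 = -5
  a_4 = -2·-5 + -1·5 + -2·-5 = 15
  a_5 = -2·15 + -1·-5 + -2·5 = -35
  a_6 = -2·-35 + -1·15 + -2·-5 = 65
  a_7 = -2·65 + -1·-35 + -2·15 = -125
  a_8 = -2·-125 + -1·65 + -2·-35 = 255
  a_9 = -2·255 + -1·-125 + -2·65 = -515
  a_10 = -2·-515 + -1·255 + -2·-125 = 1025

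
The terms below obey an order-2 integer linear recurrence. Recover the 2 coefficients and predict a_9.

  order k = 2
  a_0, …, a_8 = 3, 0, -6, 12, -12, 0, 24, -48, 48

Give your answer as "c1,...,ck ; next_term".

  a_2 = -2·0 + -2·3 = -6
  a_3 = -2·-6 + -2·0 = 12
  a_4 = -2·12 + -2·-6 = -12
  a_5 = -2·-12 + -2·12 = 0
  a_6 = -2·0 + -2·-12 = 24
  a_7 = -2·24 + -2·0 = -48
  a_8 = -2·-48 + -2·24 = 48
  a_9 = -2·48 + -2·-48 = 0

-2,-2 ; 0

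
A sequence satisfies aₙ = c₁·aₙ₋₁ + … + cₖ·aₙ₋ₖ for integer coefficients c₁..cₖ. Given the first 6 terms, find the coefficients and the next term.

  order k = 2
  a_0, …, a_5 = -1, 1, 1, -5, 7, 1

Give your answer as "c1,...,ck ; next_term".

  a_2 = -2·1 + -3·-1 = 1
  a_3 = -2·1 + -3·1 = -5
  a_4 = -2·-5 + -3·1 = 7
  a_5 = -2·7 + -3·-5 = 1
  a_6 = -2·1 + -3·7 = -23

-2,-3 ; -23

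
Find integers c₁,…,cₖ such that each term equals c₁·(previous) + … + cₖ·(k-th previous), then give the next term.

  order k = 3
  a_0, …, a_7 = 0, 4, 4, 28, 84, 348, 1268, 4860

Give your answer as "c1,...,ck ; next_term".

  a_3 = 3·4 + 4·4 + -4·0 = 28
  a_4 = 3·28 + 4·4 + -4·4 = 84
  a_5 = 3·84 + 4·28 + -4·4 = 348
  a_6 = 3·348 + 4·84 + -4·28 = 1268
  a_7 = 3·1268 + 4·348 + -4·84 = 4860
  a_8 = 3·4860 + 4·1268 + -4·348 = 18260

3,4,-4 ; 18260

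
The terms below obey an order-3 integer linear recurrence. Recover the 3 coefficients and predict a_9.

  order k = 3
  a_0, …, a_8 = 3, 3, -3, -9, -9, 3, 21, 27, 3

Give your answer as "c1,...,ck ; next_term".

  a_3 = 1·-3 + -1·3 + -1·3 = -9
  a_4 = 1·-9 + -1·-3 + -1·3 = -9
  a_5 = 1·-9 + -1·-9 + -1·-3 = 3
  a_6 = 1·3 + -1·-9 + -1·-9 = 21
  a_7 = 1·21 + -1·3 + -1·-9 = 27
  a_8 = 1·27 + -1·21 + -1·3 = 3
  a_9 = 1·3 + -1·27 + -1·21 = -45

1,-1,-1 ; -45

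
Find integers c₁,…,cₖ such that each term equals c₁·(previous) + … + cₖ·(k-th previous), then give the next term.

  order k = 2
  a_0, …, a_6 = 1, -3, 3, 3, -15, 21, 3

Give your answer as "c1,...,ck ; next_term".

-2,-3 ; -69

  a_2 = -2·-3 + -3·1 = 3
  a_3 = -2·3 + -3·-3 = 3
  a_4 = -2·3 + -3·3 = -15
  a_5 = -2·-15 + -3·3 = 21
  a_6 = -2·21 + -3·-15 = 3
  a_7 = -2·3 + -3·21 = -69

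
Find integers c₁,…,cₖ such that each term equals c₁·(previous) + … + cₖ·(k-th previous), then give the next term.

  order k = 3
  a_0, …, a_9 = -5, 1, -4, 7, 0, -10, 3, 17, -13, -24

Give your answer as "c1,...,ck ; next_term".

  a_3 = -1·-4 + -2·1 + -1·-5 = 7
  a_4 = -1·7 + -2·-4 + -1·1 = 0
  a_5 = -1·0 + -2·7 + -1·-4 = -10
  a_6 = -1·-10 + -2·0 + -1·7 = 3
  a_7 = -1·3 + -2·-10 + -1·0 = 17
  a_8 = -1·17 + -2·3 + -1·-10 = -13
  a_9 = -1·-13 + -2·17 + -1·3 = -24
  a_10 = -1·-24 + -2·-13 + -1·17 = 33

-1,-2,-1 ; 33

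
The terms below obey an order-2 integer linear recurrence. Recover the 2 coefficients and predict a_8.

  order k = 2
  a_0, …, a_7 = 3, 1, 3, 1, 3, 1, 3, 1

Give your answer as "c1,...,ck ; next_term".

  a_2 = 0·1 + 1·3 = 3
  a_3 = 0·3 + 1·1 = 1
  a_4 = 0·1 + 1·3 = 3
  a_5 = 0·3 + 1·1 = 1
  a_6 = 0·1 + 1·3 = 3
  a_7 = 0·3 + 1·1 = 1
  a_8 = 0·1 + 1·3 = 3

0,1 ; 3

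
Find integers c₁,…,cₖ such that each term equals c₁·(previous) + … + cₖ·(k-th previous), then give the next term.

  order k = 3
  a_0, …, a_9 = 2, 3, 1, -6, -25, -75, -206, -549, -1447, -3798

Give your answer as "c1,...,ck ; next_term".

4,-4,1 ; -9953

  a_3 = 4·1 + -4·3 + 1·2 = -6
  a_4 = 4·-6 + -4·1 + 1·3 = -25
  a_5 = 4·-25 + -4·-6 + 1·1 = -75
  a_6 = 4·-75 + -4·-25 + 1·-6 = -206
  a_7 = 4·-206 + -4·-75 + 1·-25 = -549
  a_8 = 4·-549 + -4·-206 + 1·-75 = -1447
  a_9 = 4·-1447 + -4·-549 + 1·-206 = -3798
  a_10 = 4·-3798 + -4·-1447 + 1·-549 = -9953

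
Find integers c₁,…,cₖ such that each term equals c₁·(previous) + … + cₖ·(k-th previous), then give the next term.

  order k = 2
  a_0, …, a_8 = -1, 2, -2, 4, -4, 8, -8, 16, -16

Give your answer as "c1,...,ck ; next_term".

0,2 ; 32

  a_2 = 0·2 + 2·-1 = -2
  a_3 = 0·-2 + 2·2 = 4
  a_4 = 0·4 + 2·-2 = -4
  a_5 = 0·-4 + 2·4 = 8
  a_6 = 0·8 + 2·-4 = -8
  a_7 = 0·-8 + 2·8 = 16
  a_8 = 0·16 + 2·-8 = -16
  a_9 = 0·-16 + 2·16 = 32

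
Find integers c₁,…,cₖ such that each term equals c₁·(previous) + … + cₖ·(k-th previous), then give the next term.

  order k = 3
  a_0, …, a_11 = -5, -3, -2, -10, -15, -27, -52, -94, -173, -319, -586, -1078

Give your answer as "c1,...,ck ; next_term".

  a_3 = 1·-2 + 1·-3 + 1·-5 = -10
  a_4 = 1·-10 + 1·-2 + 1·-3 = -15
  a_5 = 1·-15 + 1·-10 + 1·-2 = -27
  a_6 = 1·-27 + 1·-15 + 1·-10 = -52
  a_7 = 1·-52 + 1·-27 + 1·-15 = -94
  a_8 = 1·-94 + 1·-52 + 1·-27 = -173
  a_9 = 1·-173 + 1·-94 + 1·-52 = -319
  a_10 = 1·-319 + 1·-173 + 1·-94 = -586
  a_11 = 1·-586 + 1·-319 + 1·-173 = -1078
  a_12 = 1·-1078 + 1·-586 + 1·-319 = -1983

1,1,1 ; -1983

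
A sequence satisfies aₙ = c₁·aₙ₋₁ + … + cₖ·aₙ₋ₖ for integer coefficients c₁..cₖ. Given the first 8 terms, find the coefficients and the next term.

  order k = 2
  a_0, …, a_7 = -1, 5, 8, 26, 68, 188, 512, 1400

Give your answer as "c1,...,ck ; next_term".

2,2 ; 3824

  a_2 = 2·5 + 2·-1 = 8
  a_3 = 2·8 + 2·5 = 26
  a_4 = 2·26 + 2·8 = 68
  a_5 = 2·68 + 2·26 = 188
  a_6 = 2·188 + 2·68 = 512
  a_7 = 2·512 + 2·188 = 1400
  a_8 = 2·1400 + 2·512 = 3824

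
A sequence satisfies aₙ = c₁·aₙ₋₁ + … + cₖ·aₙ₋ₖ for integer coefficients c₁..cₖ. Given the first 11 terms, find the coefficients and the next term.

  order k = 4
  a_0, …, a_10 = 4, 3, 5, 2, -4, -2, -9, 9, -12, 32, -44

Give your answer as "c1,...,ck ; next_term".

  a_4 = -1·2 + 1·5 + -1·3 + -1·4 = -4
  a_5 = -1·-4 + 1·2 + -1·5 + -1·3 = -2
  a_6 = -1·-2 + 1·-4 + -1·2 + -1·5 = -9
  a_7 = -1·-9 + 1·-2 + -1·-4 + -1·2 = 9
  a_8 = -1·9 + 1·-9 + -1·-2 + -1·-4 = -12
  a_9 = -1·-12 + 1·9 + -1·-9 + -1·-2 = 32
  a_10 = -1·32 + 1·-12 + -1·9 + -1·-9 = -44
  a_11 = -1·-44 + 1·32 + -1·-12 + -1·9 = 79

-1,1,-1,-1 ; 79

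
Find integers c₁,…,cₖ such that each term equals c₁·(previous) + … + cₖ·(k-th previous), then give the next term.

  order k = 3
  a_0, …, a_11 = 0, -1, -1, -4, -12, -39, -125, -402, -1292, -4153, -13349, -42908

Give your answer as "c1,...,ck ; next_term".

3,1,-1 ; -137920

  a_3 = 3·-1 + 1·-1 + -1·0 = -4
  a_4 = 3·-4 + 1·-1 + -1·-1 = -12
  a_5 = 3·-12 + 1·-4 + -1·-1 = -39
  a_6 = 3·-39 + 1·-12 + -1·-4 = -125
  a_7 = 3·-125 + 1·-39 + -1·-12 = -402
  a_8 = 3·-402 + 1·-125 + -1·-39 = -1292
  a_9 = 3·-1292 + 1·-402 + -1·-125 = -4153
  a_10 = 3·-4153 + 1·-1292 + -1·-402 = -13349
  a_11 = 3·-13349 + 1·-4153 + -1·-1292 = -42908
  a_12 = 3·-42908 + 1·-13349 + -1·-4153 = -137920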